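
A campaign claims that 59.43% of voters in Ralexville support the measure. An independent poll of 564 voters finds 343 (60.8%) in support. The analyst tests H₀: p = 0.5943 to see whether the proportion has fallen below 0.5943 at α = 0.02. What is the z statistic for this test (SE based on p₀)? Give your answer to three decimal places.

p̂ = 343/564 = 0.60816.
SE = √(p₀(1−p₀)/n) = √(0.24111/564) = 0.02068.
z = (0.60816 − 0.5943)/0.02068 = 0.01386/0.02068 = 0.670.
p-value = P(Z < 0.670) ≈ 0.7486, so at α = 0.02 we fail to reject H₀.

z = 0.670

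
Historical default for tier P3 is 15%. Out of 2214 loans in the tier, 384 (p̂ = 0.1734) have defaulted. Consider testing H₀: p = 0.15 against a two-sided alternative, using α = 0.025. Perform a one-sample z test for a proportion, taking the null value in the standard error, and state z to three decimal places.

z = 3.089

p̂ = 384/2214 ≈ 0.173442.
SE = √(p₀(1−p₀)/n) = √(0.1275/2214) = 0.007589.
z = (0.173442 − 0.15)/0.007589 = 0.023442/0.007589 = 3.089.
p-value = 2·P(Z > 3.089) ≈ 0.0020, so at α = 0.025 we reject H₀.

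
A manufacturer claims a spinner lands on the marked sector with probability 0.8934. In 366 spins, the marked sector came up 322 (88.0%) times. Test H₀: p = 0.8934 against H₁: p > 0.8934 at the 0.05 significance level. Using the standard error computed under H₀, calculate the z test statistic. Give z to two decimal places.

p̂ = 322/366 ≈ 0.8798.
SE = √(p₀(1−p₀)/n) = √(0.095236/366) = 0.0161.
z = (0.8798 − 0.8934)/0.0161 = -0.0136/0.0161 = -0.84.
p-value = P(Z > -0.844) ≈ 0.8007, so at α = 0.05 we fail to reject H₀.

z = -0.84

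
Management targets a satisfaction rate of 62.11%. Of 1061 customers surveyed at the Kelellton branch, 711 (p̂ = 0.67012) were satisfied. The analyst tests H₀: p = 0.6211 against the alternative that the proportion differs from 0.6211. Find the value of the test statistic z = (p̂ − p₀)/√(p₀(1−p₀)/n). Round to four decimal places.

z = 3.2916

p̂ = 711/1061 ≈ 0.6701225.
Under H₀, SE = √(0.6211·0.3789/1061) = √(0.000221805) = 0.0148931.
z = (0.6701225 − 0.6211)/0.0148931 = 0.0490225/0.0148931 = 3.2916.
p-value = 2·P(Z > 3.292) ≈ 0.0010.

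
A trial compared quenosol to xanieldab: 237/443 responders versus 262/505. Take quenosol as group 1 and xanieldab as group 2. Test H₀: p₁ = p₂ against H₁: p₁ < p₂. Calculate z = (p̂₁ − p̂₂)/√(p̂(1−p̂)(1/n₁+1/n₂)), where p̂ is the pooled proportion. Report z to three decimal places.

p̂₁ = 237/443 = 0.53499, p̂₂ = 262/505 = 0.51881.
Pooled p̂ = (237+262)/(443+505) = 499/948 = 0.52637.
SE = √(p̂(1−p̂)(1/n₁+1/n₂)) = √(0.52637·0.47363·0.00423753) = √(0.00105644) = 0.03250.
z = (0.53499 − 0.51881)/0.03250 = 0.01618/0.03250 = 0.498.
p-value = P(Z < 0.498) ≈ 0.6907.

z = 0.498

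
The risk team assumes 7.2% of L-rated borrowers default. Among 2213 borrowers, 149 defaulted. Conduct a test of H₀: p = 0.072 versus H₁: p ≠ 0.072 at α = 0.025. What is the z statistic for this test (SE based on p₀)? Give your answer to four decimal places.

z = -0.8500

p̂ = 149/2213 ≈ 0.067329.
Under H₀, SE = √(0.072·0.928/2213) = √(3.01925e-05) = 0.005495.
z = (0.067329 − 0.072)/0.005495 = -0.004671/0.005495 = -0.8500.
p-value = 2·P(Z > 0.850) ≈ 0.3953; since p > α = 0.025, fail to reject H₀.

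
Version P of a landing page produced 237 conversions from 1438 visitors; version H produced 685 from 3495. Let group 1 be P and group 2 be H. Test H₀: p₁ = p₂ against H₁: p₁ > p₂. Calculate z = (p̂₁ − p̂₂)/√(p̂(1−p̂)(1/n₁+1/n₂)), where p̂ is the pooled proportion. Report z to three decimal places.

z = -2.553

p̂₁ = 237/1438 = 0.164812, p̂₂ = 685/3495 = 0.195994.
Pooled p̂ = (237+685)/(1438+3495) = 922/4933 = 0.186905.
SE = √(p̂(1−p̂)(1/n₁+1/n₂)) = √(0.186905·0.813095·0.000981533) = √(0.000149165) = 0.012213.
z = (0.164812 − 0.195994)/0.012213 = -0.031182/0.012213 = -2.553.
p-value = P(Z > -2.553) ≈ 0.9947.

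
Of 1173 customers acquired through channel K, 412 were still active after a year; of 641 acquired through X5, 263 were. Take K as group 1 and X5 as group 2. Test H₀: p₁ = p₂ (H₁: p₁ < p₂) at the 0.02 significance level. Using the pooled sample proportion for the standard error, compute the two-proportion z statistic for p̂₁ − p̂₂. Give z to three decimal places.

p̂₁ = 412/1173 ≈ 0.35124, p̂₂ = 263/641 ≈ 0.41030.
Pooled p̂ = (412+263)/(1173+641) = 675/1814 = 0.37211.
SE = √(p̂(1−p̂)(1/n₁+1/n₂)) = √(0.37211·0.62789·0.00241258) = √(0.000563682) = 0.02374.
z = (0.35124 − 0.41030)/0.02374 = -0.05906/0.02374 = -2.488.
p-value = P(Z < -2.488) ≈ 0.0064; since p < α = 0.02, reject H₀.

z = -2.488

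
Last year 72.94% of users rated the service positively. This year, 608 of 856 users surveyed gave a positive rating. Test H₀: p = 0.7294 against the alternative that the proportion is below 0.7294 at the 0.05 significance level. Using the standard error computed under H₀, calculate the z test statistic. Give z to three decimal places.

z = -1.259

p̂ = 608/856 = 0.710280.
Standard error under H₀: √(0.7294×0.2706/856) = 0.015185.
z = (0.710280 − 0.7294)/0.015185 = -0.019120/0.015185 = -1.259.
p-value = P(Z < -1.259) ≈ 0.1040; since p > α = 0.05, fail to reject H₀.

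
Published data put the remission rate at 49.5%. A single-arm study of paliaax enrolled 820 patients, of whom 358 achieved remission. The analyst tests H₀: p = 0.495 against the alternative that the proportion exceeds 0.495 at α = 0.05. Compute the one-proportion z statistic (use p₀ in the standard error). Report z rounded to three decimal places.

p̂ = 358/820 = 0.436585.
Standard error under H₀: √(0.495×0.505/820) = 0.017460.
z = (0.436585 − 0.495)/0.017460 = -0.058415/0.017460 = -3.346.
p-value = P(Z > -3.346) ≈ 0.9996; since p > α = 0.05, fail to reject H₀.

z = -3.346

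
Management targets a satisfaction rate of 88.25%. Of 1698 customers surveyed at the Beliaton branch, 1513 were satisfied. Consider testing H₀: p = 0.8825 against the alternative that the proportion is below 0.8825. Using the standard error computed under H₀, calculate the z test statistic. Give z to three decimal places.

z = 1.094

p̂ = 1513/1698 ≈ 0.891048.
Standard error under H₀: √(0.8825×0.1175/1698) = 0.007815.
z = (0.891048 − 0.8825)/0.007815 = 0.008548/0.007815 = 1.094.
p-value = P(Z < 1.094) ≈ 0.8630.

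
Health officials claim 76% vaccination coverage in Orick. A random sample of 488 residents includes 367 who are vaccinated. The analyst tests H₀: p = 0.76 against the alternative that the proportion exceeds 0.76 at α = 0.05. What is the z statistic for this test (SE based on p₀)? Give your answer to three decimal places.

z = -0.411

p̂ = 367/488 = 0.75205.
Standard error under H₀: √(0.76×0.24/488) = 0.01933.
z = (0.75205 − 0.76)/0.01933 = -0.00795/0.01933 = -0.411.
p-value = P(Z > -0.411) ≈ 0.6596, so at α = 0.05 we fail to reject H₀.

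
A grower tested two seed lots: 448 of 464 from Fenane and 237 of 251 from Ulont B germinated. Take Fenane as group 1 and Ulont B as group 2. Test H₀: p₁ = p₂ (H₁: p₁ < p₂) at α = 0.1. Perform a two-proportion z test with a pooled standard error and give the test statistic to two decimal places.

p̂₁ = 448/464 ≈ 0.9655, p̂₂ = 237/251 ≈ 0.9442.
Pooled p̂ = (448+237)/(464+251) = 685/715 = 0.9580.
SE = √(0.0401976 × 0.00613924) = 0.0157.
z = (0.9655 − 0.9442)/0.0157 = 0.0213/0.0157 = 1.36.
p-value = P(Z < 1.356) ≈ 0.9124. With α = 0.1, fail to reject H₀.

z = 1.36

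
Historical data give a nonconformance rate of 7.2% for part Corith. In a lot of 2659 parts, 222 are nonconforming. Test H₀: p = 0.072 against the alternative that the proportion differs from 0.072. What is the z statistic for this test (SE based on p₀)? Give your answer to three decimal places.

z = 2.292

p̂ = 222/2659 ≈ 0.083490.
Under H₀, SE = √(0.072·0.928/2659) = √(2.51282e-05) = 0.005013.
z = (0.083490 − 0.072)/0.005013 = 0.011490/0.005013 = 2.292.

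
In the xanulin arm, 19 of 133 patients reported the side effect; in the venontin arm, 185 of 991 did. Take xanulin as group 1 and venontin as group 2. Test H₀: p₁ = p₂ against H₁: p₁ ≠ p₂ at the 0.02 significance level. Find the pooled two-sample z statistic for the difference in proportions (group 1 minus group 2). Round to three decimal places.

z = -1.231

p̂₁ = 19/133 = 0.14286, p̂₂ = 185/991 = 0.18668.
Pooled p̂ = (19+185)/(133+991) = 204/1124 = 0.18149.
SE = √(p̂(1−p̂)(1/n₁+1/n₂)) = √(0.18149·0.81851·0.00852788) = √(0.00126685) = 0.03559.
z = (0.14286 − 0.18668)/0.03559 = -0.04382/0.03559 = -1.231.
p-value = 2·P(Z > 1.231) ≈ 0.2182. With α = 0.02, fail to reject H₀.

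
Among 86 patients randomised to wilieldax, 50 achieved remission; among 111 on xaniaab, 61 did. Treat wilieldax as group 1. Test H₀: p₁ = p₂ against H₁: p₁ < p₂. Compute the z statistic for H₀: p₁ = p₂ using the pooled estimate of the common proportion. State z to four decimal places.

p̂₁ = 50/86 ≈ 0.581395, p̂₂ = 61/111 ≈ 0.549550.
Pooled p̂ = (50+61)/(86+111) = 111/197 = 0.563452.
SE = √(p̂(1−p̂)(1/n₁+1/n₂)) = √(0.563452·0.436548·0.0206369) = √(0.00507614) = 0.071247.
z = (0.581395 − 0.549550)/0.071247 = 0.031845/0.071247 = 0.4470.

z = 0.4470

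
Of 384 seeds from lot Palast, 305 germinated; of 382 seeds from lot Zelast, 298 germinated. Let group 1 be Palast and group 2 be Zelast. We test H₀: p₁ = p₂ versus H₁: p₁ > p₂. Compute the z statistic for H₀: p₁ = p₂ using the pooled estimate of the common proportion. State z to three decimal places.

z = 0.479

p̂₁ = 305/384 ≈ 0.79427, p̂₂ = 298/382 ≈ 0.78010.
Pooled p̂ = (305+298)/(384+382) = 603/766 = 0.78721.
SE = √(0.167513 × 0.00522197) = 0.02958.
z = (0.79427 − 0.78010)/0.02958 = 0.01417/0.02958 = 0.479.
p-value = P(Z > 0.479) ≈ 0.3160.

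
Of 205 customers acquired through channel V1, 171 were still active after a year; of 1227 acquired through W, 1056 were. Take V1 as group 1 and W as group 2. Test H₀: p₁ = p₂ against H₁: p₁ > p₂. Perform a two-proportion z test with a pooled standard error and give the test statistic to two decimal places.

p̂₁ = 171/205 = 0.8341, p̂₂ = 1056/1227 = 0.8606.
Pooled p̂ = (171+1056)/(205+1227) = 1227/1432 = 0.8568.
SE = √(p̂(1−p̂)(1/n₁+1/n₂)) = √(0.8568·0.1432·0.00569304) = √(0.000698324) = 0.0264.
z = (0.8341 − 0.8606)/0.0264 = -0.0265/0.0264 = -1.00.

z = -1.00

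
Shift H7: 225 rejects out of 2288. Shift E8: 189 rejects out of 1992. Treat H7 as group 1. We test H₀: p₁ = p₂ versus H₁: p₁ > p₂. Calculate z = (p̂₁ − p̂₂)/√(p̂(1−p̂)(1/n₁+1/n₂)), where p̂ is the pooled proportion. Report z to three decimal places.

z = 0.382

p̂₁ = 225/2288 = 0.09834, p̂₂ = 189/1992 = 0.09488.
Pooled p̂ = (225+189)/(2288+1992) = 414/4280 = 0.09673.
SE = √(0.0873725 × 0.000939071) = 0.00906.
z = (0.09834 − 0.09488)/0.00906 = 0.00346/0.00906 = 0.382.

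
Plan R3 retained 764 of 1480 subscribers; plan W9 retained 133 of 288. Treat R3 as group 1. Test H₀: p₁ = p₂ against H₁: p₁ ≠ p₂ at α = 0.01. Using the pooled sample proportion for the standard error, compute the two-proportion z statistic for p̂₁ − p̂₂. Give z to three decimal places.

p̂₁ = 764/1480 = 0.51622, p̂₂ = 133/288 = 0.46181.
Pooled p̂ = (764+133)/(1480+288) = 897/1768 = 0.50735.
SE = √(0.249946 × 0.0041479) = 0.03220.
z = (0.51622 − 0.46181)/0.03220 = 0.05441/0.03220 = 1.690.
p-value = 2·P(Z > 1.690) ≈ 0.0911. With α = 0.01, fail to reject H₀.

z = 1.690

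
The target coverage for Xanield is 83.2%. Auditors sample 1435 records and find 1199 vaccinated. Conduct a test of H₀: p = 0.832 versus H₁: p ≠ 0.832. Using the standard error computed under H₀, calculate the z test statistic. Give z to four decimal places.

p̂ = 1199/1435 = 0.835540.
SE = √(p₀(1−p₀)/n) = √(0.13978/1435) = 0.009869.
z = (0.835540 − 0.832)/0.009869 = 0.003540/0.009869 = 0.3587.

z = 0.3587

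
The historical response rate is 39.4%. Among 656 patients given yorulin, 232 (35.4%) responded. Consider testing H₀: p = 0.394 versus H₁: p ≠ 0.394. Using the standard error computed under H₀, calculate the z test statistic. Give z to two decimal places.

z = -2.11

p̂ = 232/656 = 0.3537.
Under H₀, SE = √(0.394·0.606/656) = √(0.00036397) = 0.0191.
z = (0.3537 − 0.394)/0.0191 = -0.0403/0.0191 = -2.11.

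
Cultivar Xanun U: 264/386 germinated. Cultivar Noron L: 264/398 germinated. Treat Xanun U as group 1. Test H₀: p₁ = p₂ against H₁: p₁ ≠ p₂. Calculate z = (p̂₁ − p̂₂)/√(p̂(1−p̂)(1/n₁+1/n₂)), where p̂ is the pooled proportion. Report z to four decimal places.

z = 0.6156

p̂₁ = 264/386 = 0.683938, p̂₂ = 264/398 = 0.663317.
Pooled p̂ = (264+264)/(386+398) = 528/784 = 0.673469.
SE = √(0.219908 × 0.00510324) = 0.033500.
z = (0.683938 − 0.663317)/0.033500 = 0.020621/0.033500 = 0.6156.
Two-sided p-value ≈ 2·Φ(−0.616) = 0.5382.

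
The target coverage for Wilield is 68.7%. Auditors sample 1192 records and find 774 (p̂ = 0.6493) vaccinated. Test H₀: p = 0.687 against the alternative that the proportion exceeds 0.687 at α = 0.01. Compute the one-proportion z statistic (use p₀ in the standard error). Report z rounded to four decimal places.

z = -2.8048

p̂ = 774/1192 = 0.649329.
SE = √(p₀(1−p₀)/n) = √(0.21503/1192) = 0.013431.
z = (0.649329 − 0.687)/0.013431 = -0.037671/0.013431 = -2.8048.
p-value = P(Z > -2.805) ≈ 0.9975; since p > α = 0.01, fail to reject H₀.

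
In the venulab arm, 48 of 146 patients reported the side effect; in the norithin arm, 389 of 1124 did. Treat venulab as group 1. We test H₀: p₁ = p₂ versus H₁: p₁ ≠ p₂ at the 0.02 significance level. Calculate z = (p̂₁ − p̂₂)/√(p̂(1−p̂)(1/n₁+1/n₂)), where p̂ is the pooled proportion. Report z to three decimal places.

p̂₁ = 48/146 = 0.32877, p̂₂ = 389/1124 = 0.34609.
Pooled p̂ = (48+389)/(146+1124) = 437/1270 = 0.34409.
SE = √(p̂(1−p̂)(1/n₁+1/n₂)) = √(0.34409·0.65591·0.00773899) = √(0.00174664) = 0.04179.
z = (0.32877 − 0.34609)/0.04179 = -0.01732/0.04179 = -0.414.
p-value = 2·P(Z > 0.414) ≈ 0.6786. With α = 0.02, fail to reject H₀.

z = -0.414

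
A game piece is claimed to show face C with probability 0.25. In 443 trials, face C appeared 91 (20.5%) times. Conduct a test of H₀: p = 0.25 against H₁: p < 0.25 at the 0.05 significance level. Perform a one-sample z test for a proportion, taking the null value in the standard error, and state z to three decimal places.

p̂ = 91/443 = 0.20542.
Standard error under H₀: √(0.25×0.75/443) = 0.02057.
z = (0.20542 − 0.25)/0.02057 = -0.04458/0.02057 = -2.167.
p-value = P(Z < -2.167) ≈ 0.0151. With α = 0.05, reject H₀.

z = -2.167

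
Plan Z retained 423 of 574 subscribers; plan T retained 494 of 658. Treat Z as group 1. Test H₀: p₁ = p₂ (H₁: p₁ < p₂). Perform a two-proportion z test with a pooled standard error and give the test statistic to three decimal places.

z = -0.555

p̂₁ = 423/574 ≈ 0.73693, p̂₂ = 494/658 ≈ 0.75076.
Pooled p̂ = (423+494)/(574+658) = 917/1232 = 0.74432.
SE = √(0.190309 × 0.00326192) = 0.02492.
z = (0.73693 − 0.75076)/0.02492 = -0.01383/0.02492 = -0.555.
p-value = P(Z < -0.555) ≈ 0.2895.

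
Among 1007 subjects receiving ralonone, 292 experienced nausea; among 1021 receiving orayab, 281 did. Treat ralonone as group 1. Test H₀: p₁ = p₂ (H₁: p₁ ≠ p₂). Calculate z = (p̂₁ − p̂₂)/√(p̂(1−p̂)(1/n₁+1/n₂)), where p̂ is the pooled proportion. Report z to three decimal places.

p̂₁ = 292/1007 ≈ 0.289970, p̂₂ = 281/1021 ≈ 0.275220.
Pooled p̂ = (292+281)/(1007+1021) = 573/2028 = 0.282544.
SE = √(p̂(1−p̂)(1/n₁+1/n₂)) = √(0.282544·0.717456·0.00197248) = √(0.000399848) = 0.019996.
z = (0.289970 − 0.275220)/0.019996 = 0.014750/0.019996 = 0.738.

z = 0.738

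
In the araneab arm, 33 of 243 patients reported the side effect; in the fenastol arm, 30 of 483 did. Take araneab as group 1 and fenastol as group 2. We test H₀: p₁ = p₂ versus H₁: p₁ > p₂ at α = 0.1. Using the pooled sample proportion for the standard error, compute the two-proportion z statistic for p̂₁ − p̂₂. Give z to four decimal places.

p̂₁ = 33/243 ≈ 0.135802, p̂₂ = 30/483 ≈ 0.062112.
Pooled p̂ = (33+30)/(243+483) = 63/726 = 0.086777.
SE = √(0.0792466 × 0.00618562) = 0.022140.
z = (0.135802 − 0.062112)/0.022140 = 0.073690/0.022140 = 3.3284.
p-value = P(Z > 3.328) ≈ 0.0004. With α = 0.1, reject H₀.

z = 3.3284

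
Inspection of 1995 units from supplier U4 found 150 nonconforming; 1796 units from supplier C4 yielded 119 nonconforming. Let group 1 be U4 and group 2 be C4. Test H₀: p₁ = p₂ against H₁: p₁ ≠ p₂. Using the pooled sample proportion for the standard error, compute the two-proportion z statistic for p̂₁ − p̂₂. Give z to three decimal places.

z = 1.069

p̂₁ = 150/1995 = 0.07519, p̂₂ = 119/1796 = 0.06626.
Pooled p̂ = (150+119)/(1995+1796) = 269/3791 = 0.07096.
SE = √(0.0659226 × 0.00105805) = 0.00835.
z = (0.07519 − 0.06626)/0.00835 = 0.00893/0.00835 = 1.069.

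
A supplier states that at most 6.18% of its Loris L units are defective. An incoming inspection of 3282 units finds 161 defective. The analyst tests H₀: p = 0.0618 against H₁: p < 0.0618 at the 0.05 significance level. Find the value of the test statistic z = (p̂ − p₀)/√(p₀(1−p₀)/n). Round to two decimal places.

p̂ = 161/3282 ≈ 0.04906.
SE = √(p₀(1−p₀)/n) = √(0.057981/3282) = 0.00420.
z = (0.04906 − 0.0618)/0.00420 = -0.01274/0.00420 = -3.03.
p-value = P(Z < -3.032) ≈ 0.0012; since p < α = 0.05, reject H₀.

z = -3.03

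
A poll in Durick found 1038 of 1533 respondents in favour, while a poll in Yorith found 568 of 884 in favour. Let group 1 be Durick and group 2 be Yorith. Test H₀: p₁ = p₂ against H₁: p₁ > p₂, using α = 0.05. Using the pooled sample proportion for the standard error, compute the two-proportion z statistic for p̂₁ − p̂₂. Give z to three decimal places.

p̂₁ = 1038/1533 ≈ 0.67710, p̂₂ = 568/884 ≈ 0.64253.
Pooled p̂ = (1038+568)/(1533+884) = 1606/2417 = 0.66446.
SE = √(0.222953 × 0.00178354) = 0.01994.
z = (0.67710 − 0.64253)/0.01994 = 0.03457/0.01994 = 1.734.
p-value = P(Z > 1.734) ≈ 0.0415. With α = 0.05, reject H₀.

z = 1.734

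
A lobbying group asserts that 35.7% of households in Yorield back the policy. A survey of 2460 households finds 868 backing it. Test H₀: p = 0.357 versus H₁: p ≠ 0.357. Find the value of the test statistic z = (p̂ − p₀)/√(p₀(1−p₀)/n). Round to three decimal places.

z = -0.430

p̂ = 868/2460 ≈ 0.35285.
Under H₀, SE = √(0.357·0.643/2460) = √(9.33134e-05) = 0.00966.
z = (0.35285 − 0.357)/0.00966 = -0.00415/0.00966 = -0.430.
p-value = 2·P(Z > 0.430) ≈ 0.6671.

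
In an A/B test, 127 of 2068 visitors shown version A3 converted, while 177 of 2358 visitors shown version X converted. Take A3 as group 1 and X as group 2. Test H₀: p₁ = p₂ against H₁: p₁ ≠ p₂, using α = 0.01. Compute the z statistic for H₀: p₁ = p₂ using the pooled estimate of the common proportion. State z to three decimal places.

p̂₁ = 127/2068 ≈ 0.061412, p̂₂ = 177/2358 ≈ 0.075064.
Pooled p̂ = (127+177)/(2068+2358) = 304/4426 = 0.068685.
SE = √(p̂(1−p̂)(1/n₁+1/n₂)) = √(0.068685·0.931315·0.000907647) = √(5.80598e-05) = 0.007620.
z = (0.061412 − 0.075064)/0.007620 = -0.013652/0.007620 = -1.792.
p-value = 2·P(Z > 1.792) ≈ 0.0732. With α = 0.01, fail to reject H₀.

z = -1.792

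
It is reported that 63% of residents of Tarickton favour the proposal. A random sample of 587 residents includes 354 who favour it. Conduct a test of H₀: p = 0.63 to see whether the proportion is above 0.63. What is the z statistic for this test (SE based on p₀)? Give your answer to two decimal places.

z = -1.35

p̂ = 354/587 ≈ 0.6031.
Standard error under H₀: √(0.63×0.37/587) = 0.0199.
z = (0.6031 − 0.63)/0.0199 = -0.0269/0.0199 = -1.35.
p-value = P(Z > -1.352) ≈ 0.9117.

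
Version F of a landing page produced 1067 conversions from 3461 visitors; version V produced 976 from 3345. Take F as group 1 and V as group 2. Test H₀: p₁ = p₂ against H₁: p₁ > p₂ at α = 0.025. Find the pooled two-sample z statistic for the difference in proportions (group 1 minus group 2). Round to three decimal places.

z = 1.486

p̂₁ = 1067/3461 = 0.30829, p̂₂ = 976/3345 = 0.29178.
Pooled p̂ = (1067+976)/(3461+3345) = 2043/6806 = 0.30018.
SE = √(0.21007 × 0.000587887) = 0.01111.
z = (0.30829 − 0.29178)/0.01111 = 0.01651/0.01111 = 1.486.
p-value = P(Z > 1.486) ≈ 0.0686. With α = 0.025, fail to reject H₀.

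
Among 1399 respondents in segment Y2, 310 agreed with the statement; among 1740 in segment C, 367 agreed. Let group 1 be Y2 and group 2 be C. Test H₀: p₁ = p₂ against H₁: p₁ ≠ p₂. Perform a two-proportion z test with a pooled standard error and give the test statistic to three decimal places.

p̂₁ = 310/1399 ≈ 0.22159, p̂₂ = 367/1740 ≈ 0.21092.
Pooled p̂ = (310+367)/(1399+1740) = 677/3139 = 0.21567.
SE = √(0.169159 × 0.00128951) = 0.01477.
z = (0.22159 − 0.21092)/0.01477 = 0.01067/0.01477 = 0.722.

z = 0.722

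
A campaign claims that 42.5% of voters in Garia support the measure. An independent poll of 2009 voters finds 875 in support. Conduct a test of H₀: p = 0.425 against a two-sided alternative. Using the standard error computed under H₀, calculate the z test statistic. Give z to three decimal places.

p̂ = 875/2009 = 0.43554.
SE = √(p₀(1−p₀)/n) = √(0.24437/2009) = 0.01103.
z = (0.43554 − 0.425)/0.01103 = 0.01054/0.01103 = 0.956.

z = 0.956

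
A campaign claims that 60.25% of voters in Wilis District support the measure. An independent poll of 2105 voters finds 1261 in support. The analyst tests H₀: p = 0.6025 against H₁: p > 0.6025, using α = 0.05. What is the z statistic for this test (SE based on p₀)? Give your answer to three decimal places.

z = -0.323

p̂ = 1261/2105 ≈ 0.59905.
Standard error under H₀: √(0.6025×0.3975/2105) = 0.01067.
z = (0.59905 − 0.6025)/0.01067 = -0.00345/0.01067 = -0.323.
p-value = P(Z > -0.323) ≈ 0.6268, so at α = 0.05 we fail to reject H₀.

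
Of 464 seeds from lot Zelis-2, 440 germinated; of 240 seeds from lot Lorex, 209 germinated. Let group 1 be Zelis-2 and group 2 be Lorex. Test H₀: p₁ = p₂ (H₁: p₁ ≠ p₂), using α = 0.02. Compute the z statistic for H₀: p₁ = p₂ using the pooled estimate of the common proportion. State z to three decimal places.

z = 3.629

p̂₁ = 440/464 = 0.94828, p̂₂ = 209/240 = 0.87083.
Pooled p̂ = (440+209)/(464+240) = 649/704 = 0.92188.
SE = √(p̂(1−p̂)(1/n₁+1/n₂)) = √(0.92188·0.07812·0.00632184) = √(0.000455308) = 0.02134.
z = (0.94828 − 0.87083)/0.02134 = 0.07745/0.02134 = 3.629.
p-value = 2·P(Z > 3.629) ≈ 0.0003, so at α = 0.02 we reject H₀.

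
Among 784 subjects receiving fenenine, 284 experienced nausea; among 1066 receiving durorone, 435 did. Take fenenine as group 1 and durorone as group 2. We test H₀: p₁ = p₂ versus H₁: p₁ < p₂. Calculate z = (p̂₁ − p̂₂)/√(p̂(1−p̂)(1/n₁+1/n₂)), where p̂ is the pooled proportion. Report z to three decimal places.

p̂₁ = 284/784 ≈ 0.362245, p̂₂ = 435/1066 ≈ 0.408068.
Pooled p̂ = (284+435)/(784+1066) = 719/1850 = 0.388649.
SE = √(p̂(1−p̂)(1/n₁+1/n₂)) = √(0.388649·0.611351·0.0022136) = √(0.000525952) = 0.022934.
z = (0.362245 − 0.408068)/0.022934 = -0.045823/0.022934 = -1.998.

z = -1.998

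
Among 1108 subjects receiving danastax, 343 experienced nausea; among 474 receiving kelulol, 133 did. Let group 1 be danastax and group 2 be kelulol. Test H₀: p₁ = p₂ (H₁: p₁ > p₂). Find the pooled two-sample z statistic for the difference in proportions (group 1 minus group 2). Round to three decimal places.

p̂₁ = 343/1108 = 0.30957, p̂₂ = 133/474 = 0.28059.
Pooled p̂ = (343+133)/(1108+474) = 476/1582 = 0.30088.
SE = √(0.210353 × 0.00301223) = 0.02517.
z = (0.30957 − 0.28059)/0.02517 = 0.02898/0.02517 = 1.151.

z = 1.151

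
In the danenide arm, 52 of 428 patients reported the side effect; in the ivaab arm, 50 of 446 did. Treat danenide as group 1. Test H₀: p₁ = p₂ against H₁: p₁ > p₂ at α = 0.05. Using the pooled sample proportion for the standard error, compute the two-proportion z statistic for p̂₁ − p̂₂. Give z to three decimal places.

p̂₁ = 52/428 ≈ 0.12150, p̂₂ = 50/446 ≈ 0.11211.
Pooled p̂ = (52+50)/(428+446) = 102/874 = 0.11670.
SE = √(p̂(1−p̂)(1/n₁+1/n₂)) = √(0.11670·0.88330·0.0045786) = √(0.000471984) = 0.02173.
z = (0.12150 − 0.11211)/0.02173 = 0.00939/0.02173 = 0.432.
p-value = P(Z > 0.432) ≈ 0.3328; since p > α = 0.05, fail to reject H₀.

z = 0.432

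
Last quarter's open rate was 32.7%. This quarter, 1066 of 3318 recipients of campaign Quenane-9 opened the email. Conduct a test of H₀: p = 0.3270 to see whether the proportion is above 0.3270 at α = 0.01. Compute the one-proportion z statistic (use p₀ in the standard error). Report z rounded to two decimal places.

p̂ = 1066/3318 = 0.3213.
Under H₀, SE = √(0.327·0.673/3318) = √(6.63264e-05) = 0.0081.
z = (0.3213 − 0.327)/0.0081 = -0.0057/0.0081 = -0.70.
p-value = P(Z > -0.703) ≈ 0.7589. With α = 0.01, fail to reject H₀.

z = -0.70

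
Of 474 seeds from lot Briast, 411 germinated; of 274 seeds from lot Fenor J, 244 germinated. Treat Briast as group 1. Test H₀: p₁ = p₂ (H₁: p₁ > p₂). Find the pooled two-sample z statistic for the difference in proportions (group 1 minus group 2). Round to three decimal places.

z = -0.935

p̂₁ = 411/474 = 0.86709, p̂₂ = 244/274 = 0.89051.
Pooled p̂ = (411+244)/(474+274) = 655/748 = 0.87567.
SE = √(0.108873 × 0.00575934) = 0.02504.
z = (0.86709 − 0.89051)/0.02504 = -0.02342/0.02504 = -0.935.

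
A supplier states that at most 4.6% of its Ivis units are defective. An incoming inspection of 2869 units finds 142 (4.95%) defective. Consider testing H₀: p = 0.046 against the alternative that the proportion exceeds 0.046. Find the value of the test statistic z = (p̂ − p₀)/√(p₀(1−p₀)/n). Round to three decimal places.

p̂ = 142/2869 = 0.049495.
SE = √(p₀(1−p₀)/n) = √(0.043884/2869) = 0.003911.
z = (0.049495 − 0.046)/0.003911 = 0.003495/0.003911 = 0.894.
p-value = P(Z > 0.894) ≈ 0.1858.

z = 0.894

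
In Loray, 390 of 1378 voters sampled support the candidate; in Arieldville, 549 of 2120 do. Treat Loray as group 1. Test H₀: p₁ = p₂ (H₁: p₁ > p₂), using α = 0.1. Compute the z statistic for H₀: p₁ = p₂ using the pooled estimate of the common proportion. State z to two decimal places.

z = 1.57

p̂₁ = 390/1378 ≈ 0.2830, p̂₂ = 549/2120 ≈ 0.2590.
Pooled p̂ = (390+549)/(1378+2120) = 939/3498 = 0.2684.
SE = √(p̂(1−p̂)(1/n₁+1/n₂)) = √(0.2684·0.7316·0.00119739) = √(0.000235142) = 0.0153.
z = (0.2830 − 0.2590)/0.0153 = 0.0240/0.0153 = 1.57.
p-value = P(Z > 1.569) ≈ 0.0583, so at α = 0.1 we reject H₀.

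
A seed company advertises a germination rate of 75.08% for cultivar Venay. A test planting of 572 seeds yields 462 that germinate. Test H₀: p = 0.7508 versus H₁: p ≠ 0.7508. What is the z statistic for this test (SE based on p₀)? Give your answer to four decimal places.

z = 3.1457

p̂ = 462/572 ≈ 0.8076923.
Under H₀, SE = √(0.7508·0.2492/572) = √(0.000327097) = 0.0180858.
z = (0.8076923 − 0.7508)/0.0180858 = 0.0568923/0.0180858 = 3.1457.
p-value = 2·P(Z > 3.146) ≈ 0.0017.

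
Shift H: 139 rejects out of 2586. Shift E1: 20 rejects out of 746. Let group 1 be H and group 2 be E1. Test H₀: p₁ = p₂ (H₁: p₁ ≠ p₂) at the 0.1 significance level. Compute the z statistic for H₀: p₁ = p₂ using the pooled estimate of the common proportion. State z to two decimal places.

p̂₁ = 139/2586 = 0.05375, p̂₂ = 20/746 = 0.02681.
Pooled p̂ = (139+20)/(2586+746) = 159/3332 = 0.04772.
SE = √(p̂(1−p̂)(1/n₁+1/n₂)) = √(0.04772·0.95228·0.00172718) = √(7.84865e-05) = 0.00886.
z = (0.05375 − 0.02681)/0.00886 = 0.02694/0.00886 = 3.04.
p-value = 2·P(Z > 3.041) ≈ 0.0024. With α = 0.1, reject H₀.

z = 3.04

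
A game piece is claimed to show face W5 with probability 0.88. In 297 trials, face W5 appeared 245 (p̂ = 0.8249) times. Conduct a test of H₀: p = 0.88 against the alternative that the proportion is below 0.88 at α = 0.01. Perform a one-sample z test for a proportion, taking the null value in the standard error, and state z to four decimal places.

z = -2.9213

p̂ = 245/297 ≈ 0.824916.
Standard error under H₀: √(0.88×0.12/297) = 0.018856.
z = (0.824916 − 0.88)/0.018856 = -0.055084/0.018856 = -2.9213.
p-value = P(Z < -2.921) ≈ 0.0017, so at α = 0.01 we reject H₀.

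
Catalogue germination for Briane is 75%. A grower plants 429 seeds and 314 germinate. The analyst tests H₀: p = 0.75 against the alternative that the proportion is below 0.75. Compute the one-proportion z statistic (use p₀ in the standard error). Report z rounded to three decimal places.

z = -0.864

p̂ = 314/429 = 0.73193.
Standard error under H₀: √(0.75×0.25/429) = 0.02091.
z = (0.73193 − 0.75)/0.02091 = -0.01807/0.02091 = -0.864.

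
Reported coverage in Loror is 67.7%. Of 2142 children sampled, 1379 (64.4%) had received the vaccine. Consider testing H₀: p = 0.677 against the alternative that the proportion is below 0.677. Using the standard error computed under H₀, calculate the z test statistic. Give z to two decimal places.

p̂ = 1379/2142 = 0.6438.
Standard error under H₀: √(0.677×0.323/2142) = 0.0101.
z = (0.6438 − 0.677)/0.0101 = -0.0332/0.0101 = -3.29.
p-value = P(Z < -3.287) ≈ 0.0005.

z = -3.29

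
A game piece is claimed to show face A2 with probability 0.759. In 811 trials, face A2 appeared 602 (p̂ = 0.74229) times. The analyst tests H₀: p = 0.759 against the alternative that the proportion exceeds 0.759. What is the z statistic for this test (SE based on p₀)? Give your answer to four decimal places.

z = -1.1124

p̂ = 602/811 ≈ 0.7422935.
Standard error under H₀: √(0.759×0.241/811) = 0.0150182.
z = (0.7422935 − 0.759)/0.0150182 = -0.0167065/0.0150182 = -1.1124.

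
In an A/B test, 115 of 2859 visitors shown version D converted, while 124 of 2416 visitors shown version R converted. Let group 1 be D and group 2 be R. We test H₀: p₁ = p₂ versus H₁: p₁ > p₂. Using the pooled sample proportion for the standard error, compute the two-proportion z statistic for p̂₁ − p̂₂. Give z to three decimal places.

p̂₁ = 115/2859 ≈ 0.0402239, p̂₂ = 124/2416 ≈ 0.0513245.
Pooled p̂ = (115+124)/(2859+2416) = 239/5275 = 0.0453081.
SE = √(p̂(1−p̂)(1/n₁+1/n₂)) = √(0.0453081·0.9546919·0.00076368) = √(3.30332e-05) = 0.0057474.
z = (0.0402239 − 0.0513245)/0.0057474 = -0.0111006/0.0057474 = -1.931.

z = -1.931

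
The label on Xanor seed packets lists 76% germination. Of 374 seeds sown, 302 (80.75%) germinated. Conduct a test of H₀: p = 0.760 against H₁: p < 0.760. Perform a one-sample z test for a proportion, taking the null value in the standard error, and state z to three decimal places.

p̂ = 302/374 = 0.807487.
SE = √(p₀(1−p₀)/n) = √(0.1824/374) = 0.022084.
z = (0.807487 − 0.76)/0.022084 = 0.047487/0.022084 = 2.150.

z = 2.150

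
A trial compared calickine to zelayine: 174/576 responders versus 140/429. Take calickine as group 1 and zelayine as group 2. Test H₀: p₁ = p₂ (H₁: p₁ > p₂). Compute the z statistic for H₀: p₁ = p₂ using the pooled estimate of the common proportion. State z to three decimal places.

z = -0.821

p̂₁ = 174/576 ≈ 0.30208, p̂₂ = 140/429 ≈ 0.32634.
Pooled p̂ = (174+140)/(576+429) = 314/1005 = 0.31244.
SE = √(0.21482 × 0.00406711) = 0.02956.
z = (0.30208 − 0.32634)/0.02956 = -0.02426/0.02956 = -0.821.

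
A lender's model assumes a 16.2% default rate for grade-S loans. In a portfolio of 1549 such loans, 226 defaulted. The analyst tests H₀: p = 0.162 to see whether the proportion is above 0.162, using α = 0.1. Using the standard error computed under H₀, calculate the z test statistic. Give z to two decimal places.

z = -1.72

p̂ = 226/1549 = 0.14590.
SE = √(p₀(1−p₀)/n) = √(0.13576/1549) = 0.00936.
z = (0.14590 − 0.162)/0.00936 = -0.01610/0.00936 = -1.72.
p-value = P(Z > -1.720) ≈ 0.9573; since p > α = 0.1, fail to reject H₀.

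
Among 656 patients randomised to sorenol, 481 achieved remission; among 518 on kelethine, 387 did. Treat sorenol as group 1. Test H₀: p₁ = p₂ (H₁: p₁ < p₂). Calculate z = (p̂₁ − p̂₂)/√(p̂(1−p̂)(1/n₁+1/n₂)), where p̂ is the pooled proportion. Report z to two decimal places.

z = -0.54

p̂₁ = 481/656 = 0.7332, p̂₂ = 387/518 = 0.7471.
Pooled p̂ = (481+387)/(656+518) = 868/1174 = 0.7394.
SE = √(0.19271 × 0.00345489) = 0.0258.
z = (0.7332 − 0.7471)/0.0258 = -0.0139/0.0258 = -0.54.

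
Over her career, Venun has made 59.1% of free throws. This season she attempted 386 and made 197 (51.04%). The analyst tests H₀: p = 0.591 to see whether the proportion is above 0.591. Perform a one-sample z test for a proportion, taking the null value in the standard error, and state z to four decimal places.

p̂ = 197/386 = 0.510363.
Standard error under H₀: √(0.591×0.409/386) = 0.025024.
z = (0.510363 − 0.591)/0.025024 = -0.080637/0.025024 = -3.2224.
p-value = P(Z > -3.222) ≈ 0.9994.

z = -3.2224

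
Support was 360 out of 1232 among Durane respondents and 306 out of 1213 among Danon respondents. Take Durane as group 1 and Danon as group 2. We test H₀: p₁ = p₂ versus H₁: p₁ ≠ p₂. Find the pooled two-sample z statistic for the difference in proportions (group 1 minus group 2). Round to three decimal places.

z = 2.218

p̂₁ = 360/1232 = 0.29221, p̂₂ = 306/1213 = 0.25227.
Pooled p̂ = (360+306)/(1232+1213) = 666/2445 = 0.27239.
SE = √(p̂(1−p̂)(1/n₁+1/n₂)) = √(0.27239·0.72761·0.00163609) = √(0.000324265) = 0.01801.
z = (0.29221 − 0.25227)/0.01801 = 0.03994/0.01801 = 2.218.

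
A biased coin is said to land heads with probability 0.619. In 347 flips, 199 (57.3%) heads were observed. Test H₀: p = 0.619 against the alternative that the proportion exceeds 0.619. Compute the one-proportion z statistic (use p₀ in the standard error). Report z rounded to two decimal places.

z = -1.75

p̂ = 199/347 ≈ 0.57349.
Standard error under H₀: √(0.619×0.381/347) = 0.02607.
z = (0.57349 − 0.619)/0.02607 = -0.04551/0.02607 = -1.75.
p-value = P(Z > -1.746) ≈ 0.9596.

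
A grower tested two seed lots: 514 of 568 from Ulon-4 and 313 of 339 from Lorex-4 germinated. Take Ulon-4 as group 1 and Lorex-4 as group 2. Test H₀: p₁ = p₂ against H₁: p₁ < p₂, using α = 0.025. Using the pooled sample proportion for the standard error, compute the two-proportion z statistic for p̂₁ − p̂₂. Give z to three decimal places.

z = -0.944

p̂₁ = 514/568 = 0.90493, p̂₂ = 313/339 = 0.92330.
Pooled p̂ = (514+313)/(568+339) = 827/907 = 0.91180.
SE = √(0.0804231 × 0.00471042) = 0.01946.
z = (0.90493 − 0.92330)/0.01946 = -0.01837/0.01946 = -0.944.
p-value = P(Z < -0.944) ≈ 0.1726; since p > α = 0.025, fail to reject H₀.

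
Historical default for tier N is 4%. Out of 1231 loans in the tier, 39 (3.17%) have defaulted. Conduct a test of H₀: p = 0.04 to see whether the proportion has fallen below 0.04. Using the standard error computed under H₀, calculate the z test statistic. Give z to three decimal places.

p̂ = 39/1231 ≈ 0.031682.
Standard error under H₀: √(0.04×0.96/1231) = 0.005585.
z = (0.031682 − 0.04)/0.005585 = -0.008318/0.005585 = -1.489.
p-value = P(Z < -1.489) ≈ 0.0682.

z = -1.489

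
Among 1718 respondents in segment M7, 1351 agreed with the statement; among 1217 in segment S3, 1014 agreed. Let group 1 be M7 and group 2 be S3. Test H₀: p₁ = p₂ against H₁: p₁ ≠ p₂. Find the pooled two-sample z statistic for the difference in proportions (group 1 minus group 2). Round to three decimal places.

z = -3.159

p̂₁ = 1351/1718 = 0.78638, p̂₂ = 1014/1217 = 0.83320.
Pooled p̂ = (1351+1014)/(1718+1217) = 2365/2935 = 0.80579.
SE = √(p̂(1−p̂)(1/n₁+1/n₂)) = √(0.80579·0.19421·0.00140376) = √(0.000219677) = 0.01482.
z = (0.78638 − 0.83320)/0.01482 = -0.04682/0.01482 = -3.159.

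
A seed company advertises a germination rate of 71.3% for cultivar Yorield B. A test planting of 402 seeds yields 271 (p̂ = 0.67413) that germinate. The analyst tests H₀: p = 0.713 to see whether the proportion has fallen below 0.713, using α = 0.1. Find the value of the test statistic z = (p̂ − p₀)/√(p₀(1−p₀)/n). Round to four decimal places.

p̂ = 271/402 = 0.674129.
Standard error under H₀: √(0.713×0.287/402) = 0.022562.
z = (0.674129 − 0.713)/0.022562 = -0.038871/0.022562 = -1.7229.
p-value = P(Z < -1.723) ≈ 0.0425, so at α = 0.1 we reject H₀.

z = -1.7229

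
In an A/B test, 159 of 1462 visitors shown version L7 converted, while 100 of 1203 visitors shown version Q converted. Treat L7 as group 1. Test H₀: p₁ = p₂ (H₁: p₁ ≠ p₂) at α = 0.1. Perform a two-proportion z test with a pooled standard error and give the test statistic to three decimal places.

p̂₁ = 159/1462 ≈ 0.10876, p̂₂ = 100/1203 ≈ 0.08313.
Pooled p̂ = (159+100)/(1462+1203) = 259/2665 = 0.09719.
SE = √(p̂(1−p̂)(1/n₁+1/n₂)) = √(0.09719·0.90281·0.00151525) = √(0.000132949) = 0.01153.
z = (0.10876 − 0.08313)/0.01153 = 0.02563/0.01153 = 2.223.
Two-sided p-value ≈ 2·Φ(−2.223) = 0.0262, so at α = 0.1 we reject H₀.

z = 2.223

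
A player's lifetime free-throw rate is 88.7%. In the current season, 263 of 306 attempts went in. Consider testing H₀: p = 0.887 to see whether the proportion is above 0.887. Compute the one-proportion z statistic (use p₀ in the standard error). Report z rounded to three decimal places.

z = -1.521

p̂ = 263/306 = 0.859477.
Standard error under H₀: √(0.887×0.113/306) = 0.018098.
z = (0.859477 − 0.887)/0.018098 = -0.027523/0.018098 = -1.521.
p-value = P(Z > -1.521) ≈ 0.9358.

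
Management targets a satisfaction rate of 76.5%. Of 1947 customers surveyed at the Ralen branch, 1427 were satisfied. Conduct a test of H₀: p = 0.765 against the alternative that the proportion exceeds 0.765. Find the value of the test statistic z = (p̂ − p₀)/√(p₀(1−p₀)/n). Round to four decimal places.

p̂ = 1427/1947 ≈ 0.732922.
Under H₀, SE = √(0.765·0.235/1947) = √(9.23344e-05) = 0.009609.
z = (0.732922 − 0.765)/0.009609 = -0.032078/0.009609 = -3.3383.

z = -3.3383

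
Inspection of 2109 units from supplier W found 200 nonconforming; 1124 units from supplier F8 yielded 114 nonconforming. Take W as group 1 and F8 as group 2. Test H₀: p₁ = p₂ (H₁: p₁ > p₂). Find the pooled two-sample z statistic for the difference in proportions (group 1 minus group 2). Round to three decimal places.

p̂₁ = 200/2109 = 0.094832, p̂₂ = 114/1124 = 0.101423.
Pooled p̂ = (200+114)/(2109+1124) = 314/3233 = 0.097123.
SE = √(p̂(1−p̂)(1/n₁+1/n₂)) = √(0.097123·0.902877·0.00136384) = √(0.000119596) = 0.010936.
z = (0.094832 − 0.101423)/0.010936 = -0.006591/0.010936 = -0.603.
p-value = P(Z > -0.603) ≈ 0.7267.

z = -0.603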